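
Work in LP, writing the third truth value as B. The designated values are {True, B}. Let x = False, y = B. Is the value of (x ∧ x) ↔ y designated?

Yes

x ∧ x = False ∧ False = False
(x ∧ x) ↔ y = False ↔ B = B
B ∈ {True, B}.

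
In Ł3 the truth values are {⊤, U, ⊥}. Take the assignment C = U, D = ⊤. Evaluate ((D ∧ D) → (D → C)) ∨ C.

U

D ∧ D = ⊤ ∧ ⊤ = ⊤
D → C = ⊤ → U = U  [min(1, 1−1+½)]
(D ∧ D) → (D → C) = ⊤ → U = U
((D ∧ D) → (D → C)) ∨ C = U ∨ U = U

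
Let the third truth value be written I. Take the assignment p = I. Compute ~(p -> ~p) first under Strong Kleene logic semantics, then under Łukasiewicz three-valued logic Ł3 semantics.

In Strong Kleene logic: ~p = ~I = I
p -> ~p = I -> I = I  [~I | I]
~(p -> ~p) = ~I = I
In Łukasiewicz three-valued logic Ł3: ~p = ~I = I
p -> ~p = I -> I = T  [min(1, 1−½+½)]
~(p -> ~p) = ~T = F
They differ because Strong Kleene logic and Łukasiewicz three-valued logic Ł3 treat I differently under implication.

I; F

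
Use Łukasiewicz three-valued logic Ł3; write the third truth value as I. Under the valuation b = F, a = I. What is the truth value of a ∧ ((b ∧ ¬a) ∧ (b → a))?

¬a = ¬I = I
b ∧ ¬a = F ∧ I = F
b → a = F → I = T  [min(1, 1−0+½)]
(b ∧ ¬a) ∧ (b → a) = F ∧ T = F
a ∧ ((b ∧ ¬a) ∧ (b → a)) = I ∧ F = F

F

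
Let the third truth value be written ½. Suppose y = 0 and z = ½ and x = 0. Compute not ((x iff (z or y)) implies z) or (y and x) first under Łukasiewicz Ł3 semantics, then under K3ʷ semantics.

In Łukasiewicz Ł3: z or y = ½ or 0 = ½
x iff (z or y) = 0 iff ½ = ½  [1 − |0−½|]
(x iff (z or y)) implies z = ½ implies ½ = 1
not ((x iff (z or y)) implies z) = not 1 = 0
y and x = 0 and 0 = 0
not ((x iff (z or y)) implies z) or (y and x) = 0 or 0 = 0
In K3ʷ: z or y = ½ or 0 = ½
x iff (z or y) = 0 iff ½ = ½
(x iff (z or y)) implies z = ½ implies ½ = ½
not ((x iff (z or y)) implies z) = not ½ = ½
y and x = 0 and 0 = 0
not ((x iff (z or y)) implies z) or (y and x) = ½ or 0 = ½
They differ because Łukasiewicz Ł3 and K3ʷ treat ½ differently under the binary connectives.

0; ½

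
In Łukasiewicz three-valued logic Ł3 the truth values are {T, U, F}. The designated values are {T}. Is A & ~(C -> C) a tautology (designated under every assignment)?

Countermodel: A=T, C=T gives F, which is not designated.

No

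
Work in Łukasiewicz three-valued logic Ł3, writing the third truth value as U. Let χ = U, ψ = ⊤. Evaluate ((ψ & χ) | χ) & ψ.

ψ & χ = ⊤ & U = U
(ψ & χ) | χ = U | U = U
((ψ & χ) | χ) & ψ = U & ⊤ = U

U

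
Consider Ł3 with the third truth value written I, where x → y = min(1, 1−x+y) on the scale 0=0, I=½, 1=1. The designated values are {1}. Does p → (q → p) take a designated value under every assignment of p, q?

Every assignment of p, q over {1, I, 0} gives a value in {1}.
In particular, with p=I, q=I: p → (q → p) = 1.

Yes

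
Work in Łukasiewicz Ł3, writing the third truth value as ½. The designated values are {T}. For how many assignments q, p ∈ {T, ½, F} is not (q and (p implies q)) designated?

3

Designated under: (q=F, p=T); (q=F, p=½); (q=F, p=F).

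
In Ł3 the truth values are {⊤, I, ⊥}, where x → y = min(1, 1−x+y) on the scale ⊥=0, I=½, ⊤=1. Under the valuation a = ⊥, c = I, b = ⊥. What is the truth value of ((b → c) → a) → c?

b → c = ⊥ → I = ⊤  [min(1, 1−0+½)]
(b → c) → a = ⊤ → ⊥ = ⊥
((b → c) → a) → c = ⊥ → I = ⊤

⊤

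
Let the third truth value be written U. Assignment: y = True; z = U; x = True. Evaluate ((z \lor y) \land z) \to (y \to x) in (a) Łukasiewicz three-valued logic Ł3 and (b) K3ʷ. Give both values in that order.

In Łukasiewicz three-valued logic Ł3: z \lor y = U \lor True = True
(z \lor y) \land z = True \land U = U
y \to x = True \to True = True
((z \lor y) \land z) \to (y \to x) = U \to True = True  [min(1, 1−½+1)]
In K3ʷ: z \lor y = U \lor True = U
(z \lor y) \land z = U \land U = U
y \to x = True \to True = True
((z \lor y) \land z) \to (y \to x) = U \to True = U  [any arg is the third value ⇒ result is the third value]
They differ because Łukasiewicz three-valued logic Ł3 and K3ʷ treat U differently under the binary connectives.

True; U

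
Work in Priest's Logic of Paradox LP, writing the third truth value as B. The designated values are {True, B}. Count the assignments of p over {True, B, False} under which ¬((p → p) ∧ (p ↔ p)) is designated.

p=True: False ·
p=B: B ✓
p=False: False ·

1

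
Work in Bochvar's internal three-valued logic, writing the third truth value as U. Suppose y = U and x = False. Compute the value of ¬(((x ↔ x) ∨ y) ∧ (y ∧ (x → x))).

U

x ↔ x = False ↔ False = True
(x ↔ x) ∨ y = True ∨ U = U
x → x = False → False = True
y ∧ (x → x) = U ∧ True = U
((x ↔ x) ∨ y) ∧ (y ∧ (x → x)) = U ∧ U = U
¬(((x ↔ x) ∨ y) ∧ (y ∧ (x → x))) = ¬U = U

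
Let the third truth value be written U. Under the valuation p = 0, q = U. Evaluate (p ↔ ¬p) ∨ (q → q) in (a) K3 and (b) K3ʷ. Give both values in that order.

U; U

In K3: ¬p = ¬0 = 1
p ↔ ¬p = 0 ↔ 1 = 0
q → q = U → U = U  [¬U ∨ U]
(p ↔ ¬p) ∨ (q → q) = 0 ∨ U = U
In K3ʷ: ¬p = ¬0 = 1
p ↔ ¬p = 0 ↔ 1 = 0
q → q = U → U = U  [any arg is the third value ⇒ result is the third value]
(p ↔ ¬p) ∨ (q → q) = 0 ∨ U = U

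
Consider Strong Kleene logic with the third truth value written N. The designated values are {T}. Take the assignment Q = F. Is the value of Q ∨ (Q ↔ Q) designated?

Q ↔ Q = F ↔ F = T
Q ∨ (Q ↔ Q) = F ∨ T = T
T ∈ {T}.

Yes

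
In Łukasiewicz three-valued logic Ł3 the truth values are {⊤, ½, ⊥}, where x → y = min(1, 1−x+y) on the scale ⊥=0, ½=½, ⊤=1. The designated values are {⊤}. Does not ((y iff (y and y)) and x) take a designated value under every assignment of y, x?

Countermodel: y=⊤, x=⊤ gives ⊥, which is not designated.

No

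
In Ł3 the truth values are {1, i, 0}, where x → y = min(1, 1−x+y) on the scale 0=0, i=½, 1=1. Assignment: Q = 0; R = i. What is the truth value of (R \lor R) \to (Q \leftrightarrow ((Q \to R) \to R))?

1

R \lor R = i \lor i = i
Q \to R = 0 \to i = 1
(Q \to R) \to R = 1 \to i = i
Q \leftrightarrow ((Q \to R) \to R) = 0 \leftrightarrow i = i
(R \lor R) \to (Q \leftrightarrow ((Q \to R) \to R)) = i \to i = 1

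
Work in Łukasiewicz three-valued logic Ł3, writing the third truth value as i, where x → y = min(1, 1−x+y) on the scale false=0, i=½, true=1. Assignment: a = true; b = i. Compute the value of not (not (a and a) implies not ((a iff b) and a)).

a and a = true and true = true
not (a and a) = not true = false
a iff b = true iff i = i
(a iff b) and a = i and true = i
not ((a iff b) and a) = not i = i
not (a and a) implies not ((a iff b) and a) = false implies i = true
not (not (a and a) implies not ((a iff b) and a)) = not true = false

false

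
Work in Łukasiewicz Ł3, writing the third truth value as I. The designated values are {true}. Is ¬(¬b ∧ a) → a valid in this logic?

No

Countermodel: b=true, a=I gives I, which is not designated.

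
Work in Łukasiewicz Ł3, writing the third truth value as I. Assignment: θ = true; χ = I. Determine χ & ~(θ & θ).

θ & θ = true & true = true
~(θ & θ) = ~true = false
χ & ~(θ & θ) = I & false = false

false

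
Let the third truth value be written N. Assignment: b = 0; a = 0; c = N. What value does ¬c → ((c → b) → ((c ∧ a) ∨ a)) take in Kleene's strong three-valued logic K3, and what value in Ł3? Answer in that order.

In Kleene's strong three-valued logic K3: ¬c = ¬N = N
c → b = N → 0 = N  [¬N ∨ 0]
c ∧ a = N ∧ 0 = 0
(c ∧ a) ∨ a = 0 ∨ 0 = 0
(c → b) → ((c ∧ a) ∨ a) = N → 0 = N
¬c → ((c → b) → ((c ∧ a) ∨ a)) = N → N = N
In Ł3: ¬c = ¬N = N
c → b = N → 0 = N  [min(1, 1−½+0)]
c ∧ a = N ∧ 0 = 0
(c ∧ a) ∨ a = 0 ∨ 0 = 0
(c → b) → ((c ∧ a) ∨ a) = N → 0 = N
¬c → ((c → b) → ((c ∧ a) ∨ a)) = N → N = 1
They differ because Kleene's strong three-valued logic K3 and Ł3 treat N differently under implication.

N; 1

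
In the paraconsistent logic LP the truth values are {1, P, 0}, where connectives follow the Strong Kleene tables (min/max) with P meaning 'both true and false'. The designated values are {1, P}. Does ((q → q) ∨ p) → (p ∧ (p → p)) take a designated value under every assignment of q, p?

Countermodel: q=1, p=0 gives 0, which is not designated.

No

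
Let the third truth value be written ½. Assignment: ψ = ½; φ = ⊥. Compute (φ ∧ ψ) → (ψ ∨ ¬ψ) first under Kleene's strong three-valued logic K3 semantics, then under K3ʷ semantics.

In Kleene's strong three-valued logic K3: φ ∧ ψ = ⊥ ∧ ½ = ⊥
¬ψ = ¬½ = ½
ψ ∨ ¬ψ = ½ ∨ ½ = ½
(φ ∧ ψ) → (ψ ∨ ¬ψ) = ⊥ → ½ = ⊤  [¬⊥ ∨ ½]
In K3ʷ: φ ∧ ψ = ⊥ ∧ ½ = ½
¬ψ = ¬½ = ½
ψ ∨ ¬ψ = ½ ∨ ½ = ½
(φ ∧ ψ) → (ψ ∨ ¬ψ) = ½ → ½ = ½  [any arg is the third value ⇒ result is the third value]
They differ because Kleene's strong three-valued logic K3 and K3ʷ treat ½ differently under the binary connectives.

⊤; ½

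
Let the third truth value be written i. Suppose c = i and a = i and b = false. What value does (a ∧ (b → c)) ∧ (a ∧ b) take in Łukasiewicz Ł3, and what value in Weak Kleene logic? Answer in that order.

In Łukasiewicz Ł3: b → c = false → i = true  [min(1, 1−0+½)]
a ∧ (b → c) = i ∧ true = i
a ∧ b = i ∧ false = false
(a ∧ (b → c)) ∧ (a ∧ b) = i ∧ false = false
In Weak Kleene logic: b → c = false → i = i  [any arg is the third value ⇒ result is the third value]
a ∧ (b → c) = i ∧ i = i
a ∧ b = i ∧ false = i
(a ∧ (b → c)) ∧ (a ∧ b) = i ∧ i = i
They differ because Łukasiewicz Ł3 and Weak Kleene logic treat i differently under the binary connectives.

false; i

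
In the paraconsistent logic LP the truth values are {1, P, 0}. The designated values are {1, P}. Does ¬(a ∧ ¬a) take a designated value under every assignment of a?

Every assignment of a over {1, P, 0} gives a value in {1, P}.
In particular, with a=P: ¬(a ∧ ¬a) = P.

Yes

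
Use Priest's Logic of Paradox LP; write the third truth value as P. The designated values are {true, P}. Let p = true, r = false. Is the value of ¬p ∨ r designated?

No

¬p = ¬true = false
¬p ∨ r = false ∨ false = false
false ∉ {true, P}.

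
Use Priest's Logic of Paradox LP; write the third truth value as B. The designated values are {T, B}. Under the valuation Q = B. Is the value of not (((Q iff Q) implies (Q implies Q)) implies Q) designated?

Yes

Q iff Q = B iff B = B
Q implies Q = B implies B = B
(Q iff Q) implies (Q implies Q) = B implies B = B
((Q iff Q) implies (Q implies Q)) implies Q = B implies B = B
not (((Q iff Q) implies (Q implies Q)) implies Q) = not B = B
B ∈ {T, B}.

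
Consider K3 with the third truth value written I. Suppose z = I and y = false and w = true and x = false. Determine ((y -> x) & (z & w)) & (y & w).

false

y -> x = false -> false = true
z & w = I & true = I
(y -> x) & (z & w) = true & I = I
y & w = false & true = false
((y -> x) & (z & w)) & (y & w) = I & false = false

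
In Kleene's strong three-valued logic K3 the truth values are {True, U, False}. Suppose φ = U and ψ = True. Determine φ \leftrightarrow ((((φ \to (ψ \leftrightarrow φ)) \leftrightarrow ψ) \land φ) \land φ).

ψ \leftrightarrow φ = True \leftrightarrow U = U
φ \to (ψ \leftrightarrow φ) = U \to U = U
(φ \to (ψ \leftrightarrow φ)) \leftrightarrow ψ = U \leftrightarrow True = U
((φ \to (ψ \leftrightarrow φ)) \leftrightarrow ψ) \land φ = U \land U = U
(((φ \to (ψ \leftrightarrow φ)) \leftrightarrow ψ) \land φ) \land φ = U \land U = U
φ \leftrightarrow ((((φ \to (ψ \leftrightarrow φ)) \leftrightarrow ψ) \land φ) \land φ) = U \leftrightarrow U = U

U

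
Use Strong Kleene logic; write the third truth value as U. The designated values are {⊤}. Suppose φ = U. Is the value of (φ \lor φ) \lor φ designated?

No

φ \lor φ = U \lor U = U
(φ \lor φ) \lor φ = U \lor U = U
U ∉ {⊤}.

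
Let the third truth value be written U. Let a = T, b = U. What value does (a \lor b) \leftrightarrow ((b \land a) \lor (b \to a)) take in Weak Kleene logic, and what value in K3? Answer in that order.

U; T

In Weak Kleene logic: a \lor b = T \lor U = U
b \land a = U \land T = U
b \to a = U \to T = U  [any arg is the third value ⇒ result is the third value]
(b \land a) \lor (b \to a) = U \lor U = U
(a \lor b) \leftrightarrow ((b \land a) \lor (b \to a)) = U \leftrightarrow U = U
In K3: a \lor b = T \lor U = T
b \land a = U \land T = U
b \to a = U \to T = T  [\lnot U \lor T]
(b \land a) \lor (b \to a) = U \lor T = T
(a \lor b) \leftrightarrow ((b \land a) \lor (b \to a)) = T \leftrightarrow T = T
They differ because Weak Kleene logic and K3 treat U differently under the binary connectives.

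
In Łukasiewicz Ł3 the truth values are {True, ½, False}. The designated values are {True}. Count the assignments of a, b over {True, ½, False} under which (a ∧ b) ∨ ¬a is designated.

4

Designated under: (a=True, b=True); (a=False, b=True); (a=False, b=½); (a=False, b=False).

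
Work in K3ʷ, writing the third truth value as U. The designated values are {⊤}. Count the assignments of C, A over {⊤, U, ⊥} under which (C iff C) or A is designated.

Designated under: (C=⊤, A=⊤); (C=⊤, A=⊥); (C=⊥, A=⊤); (C=⊥, A=⊥).

4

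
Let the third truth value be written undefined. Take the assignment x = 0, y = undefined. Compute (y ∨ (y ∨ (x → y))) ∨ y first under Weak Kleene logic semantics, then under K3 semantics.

undefined; 1

In Weak Kleene logic: x → y = 0 → undefined = undefined  [any arg is the third value ⇒ result is the third value]
y ∨ (x → y) = undefined ∨ undefined = undefined
y ∨ (y ∨ (x → y)) = undefined ∨ undefined = undefined
(y ∨ (y ∨ (x → y))) ∨ y = undefined ∨ undefined = undefined
In K3: x → y = 0 → undefined = 1  [¬0 ∨ undefined]
y ∨ (x → y) = undefined ∨ 1 = 1
y ∨ (y ∨ (x → y)) = undefined ∨ 1 = 1
(y ∨ (y ∨ (x → y))) ∨ y = 1 ∨ undefined = 1
They differ because Weak Kleene logic and K3 treat undefined differently under the binary connectives.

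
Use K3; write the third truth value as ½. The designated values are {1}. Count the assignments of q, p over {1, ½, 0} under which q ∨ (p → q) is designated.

5

Of the 9 assignments, 5 give a value in {1}.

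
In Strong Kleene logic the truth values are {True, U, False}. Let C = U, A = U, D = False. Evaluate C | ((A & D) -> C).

A & D = U & False = False
(A & D) -> C = False -> U = True  [~False | U]
C | ((A & D) -> C) = U | True = True

True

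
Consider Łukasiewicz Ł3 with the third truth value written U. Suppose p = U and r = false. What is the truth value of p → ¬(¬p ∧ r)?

true

¬p = ¬U = U
¬p ∧ r = U ∧ false = false
¬(¬p ∧ r) = ¬false = true
p → ¬(¬p ∧ r) = U → true = true  [min(1, 1−½+1)]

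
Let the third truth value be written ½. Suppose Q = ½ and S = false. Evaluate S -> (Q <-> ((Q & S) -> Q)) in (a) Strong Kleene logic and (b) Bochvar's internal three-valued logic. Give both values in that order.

In Strong Kleene logic: Q & S = ½ & false = false
(Q & S) -> Q = false -> ½ = true
Q <-> ((Q & S) -> Q) = ½ <-> true = ½
S -> (Q <-> ((Q & S) -> Q)) = false -> ½ = true
In Bochvar's internal three-valued logic: Q & S = ½ & false = ½
(Q & S) -> Q = ½ -> ½ = ½  [any arg is the third value ⇒ result is the third value]
Q <-> ((Q & S) -> Q) = ½ <-> ½ = ½
S -> (Q <-> ((Q & S) -> Q)) = false -> ½ = ½
They differ because Strong Kleene logic and Bochvar's internal three-valued logic treat ½ differently under the binary connectives.

true; ½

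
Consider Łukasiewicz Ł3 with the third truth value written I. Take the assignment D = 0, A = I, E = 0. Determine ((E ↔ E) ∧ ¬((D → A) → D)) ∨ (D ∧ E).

E ↔ E = 0 ↔ 0 = 1
D → A = 0 → I = 1  [min(1, 1−0+½)]
(D → A) → D = 1 → 0 = 0
¬((D → A) → D) = ¬0 = 1
(E ↔ E) ∧ ¬((D → A) → D) = 1 ∧ 1 = 1
D ∧ E = 0 ∧ 0 = 0
((E ↔ E) ∧ ¬((D → A) → D)) ∨ (D ∧ E) = 1 ∨ 0 = 1

1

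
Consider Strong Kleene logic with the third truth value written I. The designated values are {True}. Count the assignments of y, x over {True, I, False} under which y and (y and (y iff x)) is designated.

Designated under: (y=True, x=True).

1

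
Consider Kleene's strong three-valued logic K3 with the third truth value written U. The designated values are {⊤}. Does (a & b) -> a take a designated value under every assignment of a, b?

No

Countermodel: a=U, b=⊤ gives U, which is not designated.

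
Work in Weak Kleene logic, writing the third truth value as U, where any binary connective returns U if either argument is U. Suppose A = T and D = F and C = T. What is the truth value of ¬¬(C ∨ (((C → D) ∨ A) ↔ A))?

T

C → D = T → F = F
(C → D) ∨ A = F ∨ T = T
((C → D) ∨ A) ↔ A = T ↔ T = T
C ∨ (((C → D) ∨ A) ↔ A) = T ∨ T = T
¬(C ∨ (((C → D) ∨ A) ↔ A)) = ¬T = F
¬¬(C ∨ (((C → D) ∨ A) ↔ A)) = ¬F = T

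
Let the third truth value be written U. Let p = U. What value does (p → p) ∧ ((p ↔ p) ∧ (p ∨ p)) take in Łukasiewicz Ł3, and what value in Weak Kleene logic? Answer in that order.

In Łukasiewicz Ł3: p → p = U → U = 1  [min(1, 1−½+½)]
p ↔ p = U ↔ U = 1
p ∨ p = U ∨ U = U
(p ↔ p) ∧ (p ∨ p) = 1 ∧ U = U
(p → p) ∧ ((p ↔ p) ∧ (p ∨ p)) = 1 ∧ U = U
In Weak Kleene logic: p → p = U → U = U  [any arg is the third value ⇒ result is the third value]
p ↔ p = U ↔ U = U
p ∨ p = U ∨ U = U
(p ↔ p) ∧ (p ∨ p) = U ∧ U = U
(p → p) ∧ ((p ↔ p) ∧ (p ∨ p)) = U ∧ U = U

U; U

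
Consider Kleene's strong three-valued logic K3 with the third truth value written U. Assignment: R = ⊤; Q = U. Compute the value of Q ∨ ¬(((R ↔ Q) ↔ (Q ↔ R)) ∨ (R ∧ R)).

U

R ↔ Q = ⊤ ↔ U = U
Q ↔ R = U ↔ ⊤ = U
(R ↔ Q) ↔ (Q ↔ R) = U ↔ U = U
R ∧ R = ⊤ ∧ ⊤ = ⊤
((R ↔ Q) ↔ (Q ↔ R)) ∨ (R ∧ R) = U ∨ ⊤ = ⊤
¬(((R ↔ Q) ↔ (Q ↔ R)) ∨ (R ∧ R)) = ¬⊤ = ⊥
Q ∨ ¬(((R ↔ Q) ↔ (Q ↔ R)) ∨ (R ∧ R)) = U ∨ ⊥ = U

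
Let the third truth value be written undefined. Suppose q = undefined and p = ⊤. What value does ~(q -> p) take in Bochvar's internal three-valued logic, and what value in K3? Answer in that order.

In Bochvar's internal three-valued logic: q -> p = undefined -> ⊤ = undefined  [any arg is the third value ⇒ result is the third value]
~(q -> p) = ~undefined = undefined
In K3: q -> p = undefined -> ⊤ = ⊤  [~undefined | ⊤]
~(q -> p) = ~⊤ = ⊥
They differ because Bochvar's internal three-valued logic and K3 treat undefined differently under the binary connectives.

undefined; ⊥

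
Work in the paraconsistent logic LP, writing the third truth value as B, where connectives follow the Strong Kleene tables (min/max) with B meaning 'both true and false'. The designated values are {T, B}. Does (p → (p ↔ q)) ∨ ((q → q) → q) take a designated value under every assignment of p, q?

No

Countermodel: p=T, q=F gives F, which is not designated.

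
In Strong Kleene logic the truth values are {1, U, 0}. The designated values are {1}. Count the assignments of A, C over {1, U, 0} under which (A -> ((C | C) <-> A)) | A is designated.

6

Of the 9 assignments, 6 give a value in {1}.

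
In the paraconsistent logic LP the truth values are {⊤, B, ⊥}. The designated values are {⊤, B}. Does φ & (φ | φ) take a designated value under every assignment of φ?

Countermodel: φ=⊥ gives ⊥, which is not designated.

No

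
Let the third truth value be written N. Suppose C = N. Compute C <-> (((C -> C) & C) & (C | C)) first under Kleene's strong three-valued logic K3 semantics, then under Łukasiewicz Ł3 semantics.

In Kleene's strong three-valued logic K3: C -> C = N -> N = N  [~N | N]
(C -> C) & C = N & N = N
C | C = N | N = N
((C -> C) & C) & (C | C) = N & N = N
C <-> (((C -> C) & C) & (C | C)) = N <-> N = N
In Łukasiewicz Ł3: C -> C = N -> N = True  [min(1, 1−½+½)]
(C -> C) & C = True & N = N
C | C = N | N = N
((C -> C) & C) & (C | C) = N & N = N
C <-> (((C -> C) & C) & (C | C)) = N <-> N = True
They differ because Kleene's strong three-valued logic K3 and Łukasiewicz Ł3 treat N differently under implication.

N; True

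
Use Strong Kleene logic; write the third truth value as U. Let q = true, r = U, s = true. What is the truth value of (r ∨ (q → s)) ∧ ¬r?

U

q → s = true → true = true
r ∨ (q → s) = U ∨ true = true
¬r = ¬U = U
(r ∨ (q → s)) ∧ ¬r = true ∧ U = U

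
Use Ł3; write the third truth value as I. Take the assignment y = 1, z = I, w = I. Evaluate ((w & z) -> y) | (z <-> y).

1

w & z = I & I = I
(w & z) -> y = I -> 1 = 1  [min(1, 1−½+1)]
z <-> y = I <-> 1 = I
((w & z) -> y) | (z <-> y) = 1 | I = 1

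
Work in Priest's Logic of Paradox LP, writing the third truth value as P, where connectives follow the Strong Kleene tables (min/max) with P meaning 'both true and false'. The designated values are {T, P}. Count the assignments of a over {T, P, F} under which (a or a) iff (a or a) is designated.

3

a=T: T ✓
a=P: P ✓
a=F: T ✓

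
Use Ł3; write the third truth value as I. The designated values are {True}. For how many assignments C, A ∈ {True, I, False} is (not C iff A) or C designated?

Of the 9 assignments, 5 give a value in {True}.

5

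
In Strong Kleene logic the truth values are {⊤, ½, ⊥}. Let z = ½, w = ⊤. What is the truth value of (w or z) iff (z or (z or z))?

w or z = ⊤ or ½ = ⊤
z or z = ½ or ½ = ½
z or (z or z) = ½ or ½ = ½
(w or z) iff (z or (z or z)) = ⊤ iff ½ = ½

½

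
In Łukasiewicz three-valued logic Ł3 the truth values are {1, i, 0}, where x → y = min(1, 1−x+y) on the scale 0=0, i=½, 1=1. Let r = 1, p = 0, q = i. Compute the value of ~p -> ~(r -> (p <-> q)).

i

~p = ~0 = 1
p <-> q = 0 <-> i = i  [1 − |0−½|]
r -> (p <-> q) = 1 -> i = i
~(r -> (p <-> q)) = ~i = i
~p -> ~(r -> (p <-> q)) = 1 -> i = i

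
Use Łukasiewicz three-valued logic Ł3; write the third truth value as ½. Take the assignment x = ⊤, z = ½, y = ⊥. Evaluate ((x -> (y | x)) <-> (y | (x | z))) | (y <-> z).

⊤

y | x = ⊥ | ⊤ = ⊤
x -> (y | x) = ⊤ -> ⊤ = ⊤
x | z = ⊤ | ½ = ⊤
y | (x | z) = ⊥ | ⊤ = ⊤
(x -> (y | x)) <-> (y | (x | z)) = ⊤ <-> ⊤ = ⊤
y <-> z = ⊥ <-> ½ = ½  [1 − |0−½|]
((x -> (y | x)) <-> (y | (x | z))) | (y <-> z) = ⊤ | ½ = ⊤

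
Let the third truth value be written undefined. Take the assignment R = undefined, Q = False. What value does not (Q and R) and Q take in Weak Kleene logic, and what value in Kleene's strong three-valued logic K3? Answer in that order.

In Weak Kleene logic: Q and R = False and undefined = undefined
not (Q and R) = not undefined = undefined
not (Q and R) and Q = undefined and False = undefined
In Kleene's strong three-valued logic K3: Q and R = False and undefined = False
not (Q and R) = not False = True
not (Q and R) and Q = True and False = False
They differ because Weak Kleene logic and Kleene's strong three-valued logic K3 treat undefined differently under the binary connectives.

undefined; False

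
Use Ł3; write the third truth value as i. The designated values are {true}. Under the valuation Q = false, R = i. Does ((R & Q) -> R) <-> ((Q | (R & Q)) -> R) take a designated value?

Yes

R & Q = i & false = false
(R & Q) -> R = false -> i = true  [min(1, 1−0+½)]
R & Q = i & false = false
Q | (R & Q) = false | false = false
(Q | (R & Q)) -> R = false -> i = true
((R & Q) -> R) <-> ((Q | (R & Q)) -> R) = true <-> true = true
true ∈ {true}.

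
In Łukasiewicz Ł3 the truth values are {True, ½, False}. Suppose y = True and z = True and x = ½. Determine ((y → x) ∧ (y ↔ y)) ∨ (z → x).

y → x = True → ½ = ½  [min(1, 1−1+½)]
y ↔ y = True ↔ True = True
(y → x) ∧ (y ↔ y) = ½ ∧ True = ½
z → x = True → ½ = ½
((y → x) ∧ (y ↔ y)) ∨ (z → x) = ½ ∨ ½ = ½

½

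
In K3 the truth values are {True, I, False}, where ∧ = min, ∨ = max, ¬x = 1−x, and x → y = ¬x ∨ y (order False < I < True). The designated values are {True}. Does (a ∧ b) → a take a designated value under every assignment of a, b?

Countermodel: a=I, b=True gives I, which is not designated.

No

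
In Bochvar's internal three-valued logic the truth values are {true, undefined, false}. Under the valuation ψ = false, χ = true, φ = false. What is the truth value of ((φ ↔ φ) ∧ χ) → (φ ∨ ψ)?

false

φ ↔ φ = false ↔ false = true
(φ ↔ φ) ∧ χ = true ∧ true = true
φ ∨ ψ = false ∨ false = false
((φ ↔ φ) ∧ χ) → (φ ∨ ψ) = true → false = false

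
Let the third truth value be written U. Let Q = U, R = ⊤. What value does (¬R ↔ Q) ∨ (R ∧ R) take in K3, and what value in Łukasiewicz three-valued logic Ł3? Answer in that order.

In K3: ¬R = ¬⊤ = ⊥
¬R ↔ Q = ⊥ ↔ U = U
R ∧ R = ⊤ ∧ ⊤ = ⊤
(¬R ↔ Q) ∨ (R ∧ R) = U ∨ ⊤ = ⊤
In Łukasiewicz three-valued logic Ł3: ¬R = ¬⊤ = ⊥
¬R ↔ Q = ⊥ ↔ U = U
R ∧ R = ⊤ ∧ ⊤ = ⊤
(¬R ↔ Q) ∨ (R ∧ R) = U ∨ ⊤ = ⊤

⊤; ⊤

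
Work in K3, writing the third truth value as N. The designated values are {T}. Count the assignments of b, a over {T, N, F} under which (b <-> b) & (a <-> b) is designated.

2

Designated under: (b=T, a=T); (b=F, a=F).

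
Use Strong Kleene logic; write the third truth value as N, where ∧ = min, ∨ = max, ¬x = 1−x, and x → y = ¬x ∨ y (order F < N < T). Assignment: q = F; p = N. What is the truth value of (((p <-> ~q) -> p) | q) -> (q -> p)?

~q = ~F = T
p <-> ~q = N <-> T = N
(p <-> ~q) -> p = N -> N = N
((p <-> ~q) -> p) | q = N | F = N
q -> p = F -> N = T
(((p <-> ~q) -> p) | q) -> (q -> p) = N -> T = T

T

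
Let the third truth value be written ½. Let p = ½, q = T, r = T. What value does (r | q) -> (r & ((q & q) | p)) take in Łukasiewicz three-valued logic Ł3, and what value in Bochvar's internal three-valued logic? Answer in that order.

In Łukasiewicz three-valued logic Ł3: r | q = T | T = T
q & q = T & T = T
(q & q) | p = T | ½ = T
r & ((q & q) | p) = T & T = T
(r | q) -> (r & ((q & q) | p)) = T -> T = T
In Bochvar's internal three-valued logic: r | q = T | T = T
q & q = T & T = T
(q & q) | p = T | ½ = ½
r & ((q & q) | p) = T & ½ = ½
(r | q) -> (r & ((q & q) | p)) = T -> ½ = ½  [any arg is the third value ⇒ result is the third value]
They differ because Łukasiewicz three-valued logic Ł3 and Bochvar's internal three-valued logic treat ½ differently under the binary connectives.

T; ½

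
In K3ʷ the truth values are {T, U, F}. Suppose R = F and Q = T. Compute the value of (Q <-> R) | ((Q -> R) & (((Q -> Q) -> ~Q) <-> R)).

Q <-> R = T <-> F = F
Q -> R = T -> F = F
Q -> Q = T -> T = T
~Q = ~T = F
(Q -> Q) -> ~Q = T -> F = F
((Q -> Q) -> ~Q) <-> R = F <-> F = T
(Q -> R) & (((Q -> Q) -> ~Q) <-> R) = F & T = F
(Q <-> R) | ((Q -> R) & (((Q -> Q) -> ~Q) <-> R)) = F | F = F

F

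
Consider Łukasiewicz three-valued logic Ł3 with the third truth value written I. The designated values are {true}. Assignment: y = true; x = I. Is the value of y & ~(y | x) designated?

y | x = true | I = true
~(y | x) = ~true = false
y & ~(y | x) = true & false = false
false ∉ {true}.

No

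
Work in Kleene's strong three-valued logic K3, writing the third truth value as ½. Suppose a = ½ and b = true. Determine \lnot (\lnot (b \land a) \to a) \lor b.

b \land a = true \land ½ = ½
\lnot (b \land a) = \lnot ½ = ½
\lnot (b \land a) \to a = ½ \to ½ = ½
\lnot (\lnot (b \land a) \to a) = \lnot ½ = ½
\lnot (\lnot (b \land a) \to a) \lor b = ½ \lor true = true

true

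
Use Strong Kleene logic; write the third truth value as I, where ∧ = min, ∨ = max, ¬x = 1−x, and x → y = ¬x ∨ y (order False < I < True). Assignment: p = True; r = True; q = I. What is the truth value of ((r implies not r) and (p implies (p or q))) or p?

True

not r = not True = False
r implies not r = True implies False = False
p or q = True or I = True
p implies (p or q) = True implies True = True
(r implies not r) and (p implies (p or q)) = False and True = False
((r implies not r) and (p implies (p or q))) or p = False or True = True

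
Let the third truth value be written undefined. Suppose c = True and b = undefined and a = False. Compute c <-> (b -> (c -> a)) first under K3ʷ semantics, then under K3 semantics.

In K3ʷ: c -> a = True -> False = False
b -> (c -> a) = undefined -> False = undefined  [any arg is the third value ⇒ result is the third value]
c <-> (b -> (c -> a)) = True <-> undefined = undefined
In K3: c -> a = True -> False = False
b -> (c -> a) = undefined -> False = undefined  [~undefined | False]
c <-> (b -> (c -> a)) = True <-> undefined = undefined

undefined; undefined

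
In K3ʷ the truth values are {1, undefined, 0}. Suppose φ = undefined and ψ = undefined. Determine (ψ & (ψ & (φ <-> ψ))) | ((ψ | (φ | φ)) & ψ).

φ <-> ψ = undefined <-> undefined = undefined
ψ & (φ <-> ψ) = undefined & undefined = undefined
ψ & (ψ & (φ <-> ψ)) = undefined & undefined = undefined
φ | φ = undefined | undefined = undefined
ψ | (φ | φ) = undefined | undefined = undefined
(ψ | (φ | φ)) & ψ = undefined & undefined = undefined
(ψ & (ψ & (φ <-> ψ))) | ((ψ | (φ | φ)) & ψ) = undefined | undefined = undefined

undefined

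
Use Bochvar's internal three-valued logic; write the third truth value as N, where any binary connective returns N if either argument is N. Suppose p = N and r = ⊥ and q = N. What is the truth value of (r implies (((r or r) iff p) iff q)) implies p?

r or r = ⊥ or ⊥ = ⊥
(r or r) iff p = ⊥ iff N = N
((r or r) iff p) iff q = N iff N = N
r implies (((r or r) iff p) iff q) = ⊥ implies N = N  [any arg is the third value ⇒ result is the third value]
(r implies (((r or r) iff p) iff q)) implies p = N implies N = N

N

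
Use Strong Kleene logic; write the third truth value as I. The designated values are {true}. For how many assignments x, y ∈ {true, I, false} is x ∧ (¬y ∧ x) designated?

Designated under: (x=true, y=false).

1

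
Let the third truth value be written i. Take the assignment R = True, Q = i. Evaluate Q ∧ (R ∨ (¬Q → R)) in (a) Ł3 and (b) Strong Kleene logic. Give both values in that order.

i; i

In Ł3: ¬Q = ¬i = i
¬Q → R = i → True = True
R ∨ (¬Q → R) = True ∨ True = True
Q ∧ (R ∨ (¬Q → R)) = i ∧ True = i
In Strong Kleene logic: ¬Q = ¬i = i
¬Q → R = i → True = True  [¬i ∨ True]
R ∨ (¬Q → R) = True ∨ True = True
Q ∧ (R ∨ (¬Q → R)) = i ∧ True = i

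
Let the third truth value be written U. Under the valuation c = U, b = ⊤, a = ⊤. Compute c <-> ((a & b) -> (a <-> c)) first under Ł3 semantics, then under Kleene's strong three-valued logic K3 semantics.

In Ł3: a & b = ⊤ & ⊤ = ⊤
a <-> c = ⊤ <-> U = U
(a & b) -> (a <-> c) = ⊤ -> U = U
c <-> ((a & b) -> (a <-> c)) = U <-> U = ⊤
In Kleene's strong three-valued logic K3: a & b = ⊤ & ⊤ = ⊤
a <-> c = ⊤ <-> U = U
(a & b) -> (a <-> c) = ⊤ -> U = U
c <-> ((a & b) -> (a <-> c)) = U <-> U = U
They differ because Ł3 and Kleene's strong three-valued logic K3 treat U differently under implication.

⊤; U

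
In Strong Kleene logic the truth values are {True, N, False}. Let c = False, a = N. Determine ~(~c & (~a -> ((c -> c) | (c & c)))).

False

~c = ~False = True
~a = ~N = N
c -> c = False -> False = True
c & c = False & False = False
(c -> c) | (c & c) = True | False = True
~a -> ((c -> c) | (c & c)) = N -> True = True
~c & (~a -> ((c -> c) | (c & c))) = True & True = True
~(~c & (~a -> ((c -> c) | (c & c)))) = ~True = False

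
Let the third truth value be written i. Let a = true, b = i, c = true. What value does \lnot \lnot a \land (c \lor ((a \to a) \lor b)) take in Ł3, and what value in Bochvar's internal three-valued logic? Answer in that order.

true; i

In Ł3: \lnot a = \lnot true = false
\lnot \lnot a = \lnot false = true
a \to a = true \to true = true
(a \to a) \lor b = true \lor i = true
c \lor ((a \to a) \lor b) = true \lor true = true
\lnot \lnot a \land (c \lor ((a \to a) \lor b)) = true \land true = true
In Bochvar's internal three-valued logic: \lnot a = \lnot true = false
\lnot \lnot a = \lnot false = true
a \to a = true \to true = true
(a \to a) \lor b = true \lor i = i
c \lor ((a \to a) \lor b) = true \lor i = i
\lnot \lnot a \land (c \lor ((a \to a) \lor b)) = true \land i = i
They differ because Ł3 and Bochvar's internal three-valued logic treat i differently under the binary connectives.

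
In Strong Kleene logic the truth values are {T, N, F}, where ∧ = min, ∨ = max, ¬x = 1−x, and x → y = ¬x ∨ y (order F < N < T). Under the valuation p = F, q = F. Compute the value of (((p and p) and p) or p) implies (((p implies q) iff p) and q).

T

p and p = F and F = F
(p and p) and p = F and F = F
((p and p) and p) or p = F or F = F
p implies q = F implies F = T
(p implies q) iff p = T iff F = F
((p implies q) iff p) and q = F and F = F
(((p and p) and p) or p) implies (((p implies q) iff p) and q) = F implies F = T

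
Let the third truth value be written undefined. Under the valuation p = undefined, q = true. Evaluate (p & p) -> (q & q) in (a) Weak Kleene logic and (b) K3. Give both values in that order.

undefined; true

In Weak Kleene logic: p & p = undefined & undefined = undefined
q & q = true & true = true
(p & p) -> (q & q) = undefined -> true = undefined
In K3: p & p = undefined & undefined = undefined
q & q = true & true = true
(p & p) -> (q & q) = undefined -> true = true  [~undefined | true]
They differ because Weak Kleene logic and K3 treat undefined differently under the binary connectives.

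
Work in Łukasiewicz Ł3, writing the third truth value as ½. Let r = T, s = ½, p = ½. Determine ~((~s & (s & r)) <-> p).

F

~s = ~½ = ½
s & r = ½ & T = ½
~s & (s & r) = ½ & ½ = ½
(~s & (s & r)) <-> p = ½ <-> ½ = T
~((~s & (s & r)) <-> p) = ~T = F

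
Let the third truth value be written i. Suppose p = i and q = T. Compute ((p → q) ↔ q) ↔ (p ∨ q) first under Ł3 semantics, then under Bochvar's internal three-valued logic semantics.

In Ł3: p → q = i → T = T  [min(1, 1−½+1)]
(p → q) ↔ q = T ↔ T = T
p ∨ q = i ∨ T = T
((p → q) ↔ q) ↔ (p ∨ q) = T ↔ T = T
In Bochvar's internal three-valued logic: p → q = i → T = i  [any arg is the third value ⇒ result is the third value]
(p → q) ↔ q = i ↔ T = i
p ∨ q = i ∨ T = i
((p → q) ↔ q) ↔ (p ∨ q) = i ↔ i = i
They differ because Ł3 and Bochvar's internal three-valued logic treat i differently under the binary connectives.

T; i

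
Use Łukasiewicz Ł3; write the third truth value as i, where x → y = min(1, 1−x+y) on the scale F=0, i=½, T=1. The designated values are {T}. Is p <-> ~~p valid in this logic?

Every assignment of p over {T, i, F} gives a value in {T}.
In particular, with p=i: p <-> ~~p = T.

Yes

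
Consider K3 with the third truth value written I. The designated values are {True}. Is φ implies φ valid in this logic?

No

Countermodel: φ=I gives I, which is not designated.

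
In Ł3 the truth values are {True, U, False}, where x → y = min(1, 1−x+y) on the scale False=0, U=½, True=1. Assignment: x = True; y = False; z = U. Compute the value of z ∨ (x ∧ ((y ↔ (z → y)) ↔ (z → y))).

True

z → y = U → False = U  [min(1, 1−½+0)]
y ↔ (z → y) = False ↔ U = U
z → y = U → False = U
(y ↔ (z → y)) ↔ (z → y) = U ↔ U = True
x ∧ ((y ↔ (z → y)) ↔ (z → y)) = True ∧ True = True
z ∨ (x ∧ ((y ↔ (z → y)) ↔ (z → y))) = U ∨ True = True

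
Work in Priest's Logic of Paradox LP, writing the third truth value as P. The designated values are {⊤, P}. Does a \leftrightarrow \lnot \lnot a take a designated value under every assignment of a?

Every assignment of a over {⊤, P, ⊥} gives a value in {⊤, P}.
In particular, with a=P: a \leftrightarrow \lnot \lnot a = P.

Yes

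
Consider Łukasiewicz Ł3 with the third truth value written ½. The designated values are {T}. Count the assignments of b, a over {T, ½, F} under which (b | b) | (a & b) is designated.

Designated under: (b=T, a=T); (b=T, a=½); (b=T, a=F).

3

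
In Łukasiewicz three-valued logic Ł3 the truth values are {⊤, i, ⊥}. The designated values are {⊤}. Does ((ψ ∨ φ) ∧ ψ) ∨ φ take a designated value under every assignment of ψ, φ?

No

Countermodel: ψ=i, φ=i gives i, which is not designated.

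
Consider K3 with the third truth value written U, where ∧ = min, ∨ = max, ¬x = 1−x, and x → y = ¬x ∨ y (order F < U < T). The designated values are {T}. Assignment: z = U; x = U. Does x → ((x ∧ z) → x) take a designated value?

No

x ∧ z = U ∧ U = U
(x ∧ z) → x = U → U = U  [¬U ∨ U]
x → ((x ∧ z) → x) = U → U = U
U ∉ {T}.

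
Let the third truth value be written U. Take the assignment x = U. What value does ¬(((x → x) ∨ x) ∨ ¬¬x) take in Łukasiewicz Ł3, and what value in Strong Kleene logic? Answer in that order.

In Łukasiewicz Ł3: x → x = U → U = ⊤  [min(1, 1−½+½)]
(x → x) ∨ x = ⊤ ∨ U = ⊤
¬x = ¬U = U
¬¬x = ¬U = U
((x → x) ∨ x) ∨ ¬¬x = ⊤ ∨ U = ⊤
¬(((x → x) ∨ x) ∨ ¬¬x) = ¬⊤ = ⊥
In Strong Kleene logic: x → x = U → U = U  [¬U ∨ U]
(x → x) ∨ x = U ∨ U = U
¬x = ¬U = U
¬¬x = ¬U = U
((x → x) ∨ x) ∨ ¬¬x = U ∨ U = U
¬(((x → x) ∨ x) ∨ ¬¬x) = ¬U = U
They differ because Łukasiewicz Ł3 and Strong Kleene logic treat U differently under implication.

⊥; U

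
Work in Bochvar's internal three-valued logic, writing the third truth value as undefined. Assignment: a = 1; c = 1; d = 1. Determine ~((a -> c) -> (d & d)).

0

a -> c = 1 -> 1 = 1
d & d = 1 & 1 = 1
(a -> c) -> (d & d) = 1 -> 1 = 1
~((a -> c) -> (d & d)) = ~1 = 0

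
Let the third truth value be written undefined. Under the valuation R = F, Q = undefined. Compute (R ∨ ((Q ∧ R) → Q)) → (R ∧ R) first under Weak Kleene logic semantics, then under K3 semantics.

undefined; F

In Weak Kleene logic: Q ∧ R = undefined ∧ F = undefined
(Q ∧ R) → Q = undefined → undefined = undefined  [any arg is the third value ⇒ result is the third value]
R ∨ ((Q ∧ R) → Q) = F ∨ undefined = undefined
R ∧ R = F ∧ F = F
(R ∨ ((Q ∧ R) → Q)) → (R ∧ R) = undefined → F = undefined
In K3: Q ∧ R = undefined ∧ F = F
(Q ∧ R) → Q = F → undefined = T
R ∨ ((Q ∧ R) → Q) = F ∨ T = T
R ∧ R = F ∧ F = F
(R ∨ ((Q ∧ R) → Q)) → (R ∧ R) = T → F = F
They differ because Weak Kleene logic and K3 treat undefined differently under the binary connectives.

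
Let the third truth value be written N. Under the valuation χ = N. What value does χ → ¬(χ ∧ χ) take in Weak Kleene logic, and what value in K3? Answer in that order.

N; N

In Weak Kleene logic: χ ∧ χ = N ∧ N = N
¬(χ ∧ χ) = ¬N = N
χ → ¬(χ ∧ χ) = N → N = N  [any arg is the third value ⇒ result is the third value]
In K3: χ ∧ χ = N ∧ N = N
¬(χ ∧ χ) = ¬N = N
χ → ¬(χ ∧ χ) = N → N = N  [¬N ∨ N]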